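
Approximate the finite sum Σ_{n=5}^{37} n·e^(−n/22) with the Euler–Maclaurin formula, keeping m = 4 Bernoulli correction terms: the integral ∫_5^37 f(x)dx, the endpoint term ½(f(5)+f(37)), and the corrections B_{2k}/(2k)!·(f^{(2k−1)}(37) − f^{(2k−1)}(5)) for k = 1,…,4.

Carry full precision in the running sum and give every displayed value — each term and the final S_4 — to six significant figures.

∫_5^37 x·e^(−x/22) dx evaluates to 231.768.
Endpoint term: (f(5) + f(37))/2 = (3.98352 + 6.88331)/2 = 5.43341.
Running total after boundary: 237.201.
k=1: B_{2}/(2)! × [f^{(1)}(37) − f^{(1)}(5)] = 1/12 × (-0.126842 − 0.615634) = -0.0618731.
After k=1: 237.139.
k=2: B_{4}/(4)! × [f^{(3)}(37) − f^{(3)}(5)] = −1/720 × (0.000506670 − 0.00456414) = 5.63537e-06.
After k=2: 237.139.
k=3: B_{6}/(6)! × [f^{(5)}(37) − f^{(5)}(5)] = 1/30240 × (2.63515e-06 − 1.62320e-05) = -4.49632e-10.
After k=3: 237.139.
k=4: B_{8}/(8)! × [f^{(7)}(37) − f^{(7)}(5)] = −1/1209600 × (8.72615e-09 − 4.75909e-08) = 3.21303e-14.

S_4 ≈ 237.139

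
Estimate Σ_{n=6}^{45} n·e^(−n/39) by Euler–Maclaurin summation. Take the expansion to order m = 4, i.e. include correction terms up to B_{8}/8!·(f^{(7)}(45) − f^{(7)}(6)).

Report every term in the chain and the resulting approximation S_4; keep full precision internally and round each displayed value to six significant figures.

The integral term ∫_6^45 x·e^(−x/39) dx = 471.424.
Endpoint term: (f(6) + f(45))/2 = (5.14442 + 14.1940)/2 = 9.66919.
So far: 481.093.
k=1: B_{2}/(2)! × [f^{(1)}(45) − f^{(1)}(6)] = 1/12 × (-0.0485263 − 0.725496) = -0.0645018.
Running total after k=1: 481.028.
k=2: B_{4}/(4)! × [f^{(3)}(45) − f^{(3)}(6)] = −1/720 × (0.000382851 − 0.00160441) = 1.69661e-06.
Running total after k=2: 481.028.
k=3: B_{6}/(6)! × [f^{(5)}(45) − f^{(5)}(6)] = 1/30240 × (5.24396e-07 − 1.79607e-06) = -4.20529e-11.
Running total after k=3: 481.028.
k=4: B_{8}/(8)! × [f^{(7)}(45) − f^{(7)}(6)] = −1/1209600 × (5.24051e-10 − 1.66819e-09) = 9.45879e-16.

S_4 ≈ 481.028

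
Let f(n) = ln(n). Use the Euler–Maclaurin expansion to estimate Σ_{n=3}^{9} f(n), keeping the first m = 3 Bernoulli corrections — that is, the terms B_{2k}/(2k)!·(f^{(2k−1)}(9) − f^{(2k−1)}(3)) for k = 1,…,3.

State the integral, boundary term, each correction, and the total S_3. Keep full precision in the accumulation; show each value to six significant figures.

∫_3^9 ln(x) dx evaluates to 10.4792.
½[f(3) + f(9)] = ½[1.09861 + 2.19722] = 1.64792.
So far: 12.1271.
Correction k=1: B_{2}/2! · (f^{(1)}(9) − f^{(1)}(3)) = 1/12 · (0.111111 − 0.333333) = -0.0185185.
Partial sum through k=1: 12.1086.
Correction k=2: B_{4}/4! · (f^{(3)}(9) − f^{(3)}(3)) = −1/720 · (0.00274348 − 0.0740741) = 9.90703e-05.
Partial sum through k=2: 12.1087.
Correction k=3: B_{6}/6! · (f^{(5)}(9) − f^{(5)}(3)) = 1/30240 · (0.000406442 − 0.0987654) = -3.25261e-06.

S_3 ≈ 12.1087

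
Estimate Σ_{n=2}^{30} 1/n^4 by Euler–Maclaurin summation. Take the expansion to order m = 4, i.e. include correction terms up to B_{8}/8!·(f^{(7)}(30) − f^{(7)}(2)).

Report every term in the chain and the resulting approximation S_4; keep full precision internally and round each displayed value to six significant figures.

S_4 ≈ 0.0822094

Integral: ∫_2^30 1/x^4 dx = 0.0416543.
Boundary: ½(f(2) + f(30)) = ½(0.0625000 + 1.23457e-06) = 0.0312506.
So far: 0.0729049.
Order-1 term: 1/12 · (-1.64609e-07 − (-0.125000)) = 0.0104167.
Running total after k=1: 0.0833216.
Order-2 term: −1/720 · (-5.48697e-09 − (-0.937500)) = -0.00130208.
Running total after k=2: 0.0820195.
Order-3 term: 1/30240 · (-3.41411e-10 − (-13.1250)) = 0.000434028.
Running total after k=3: 0.0824535.
Order-4 term: −1/1209600 · (-3.41411e-11 − (-295.312)) = -0.000244141.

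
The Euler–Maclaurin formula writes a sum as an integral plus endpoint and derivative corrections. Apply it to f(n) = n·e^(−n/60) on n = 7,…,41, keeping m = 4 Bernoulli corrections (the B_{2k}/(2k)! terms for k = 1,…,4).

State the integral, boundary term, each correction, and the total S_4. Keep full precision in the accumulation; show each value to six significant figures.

The integral term ∫_7^41 x·e^(−x/60) dx = 517.442.
Boundary: ½(f(7) + f(41)) = ½(6.22917 + 20.7022) = 13.4657.
So far: 530.908.
k=1: B_{2}/(2)! × [f^{(1)}(41) − f^{(1)}(7)] = 1/12 × (0.159895 − 0.786062) = -0.0521806.
After k=1: 530.856.
k=2: B_{4}/(4)! × [f^{(3)}(41) − f^{(3)}(7)] = −1/720 × (0.000324933 − 0.000712729) = 5.38607e-07.
After k=2: 530.856.
k=3: B_{6}/(6)! × [f^{(5)}(41) − f^{(5)}(7)] = 1/30240 × (1.68180e-07 − 3.35308e-07) = -5.52670e-12.
After k=3: 530.856.
k=4: B_{8}/(8)! × [f^{(7)}(41) − f^{(7)}(7)] = −1/1209600 × (6.83617e-11 − 1.31288e-10) = 5.20221e-17.

S_4 ≈ 530.856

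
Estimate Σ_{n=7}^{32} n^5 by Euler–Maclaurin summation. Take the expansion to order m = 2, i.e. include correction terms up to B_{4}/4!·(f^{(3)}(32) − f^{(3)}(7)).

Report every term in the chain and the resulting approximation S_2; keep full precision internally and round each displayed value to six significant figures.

∫_7^32 x^5 dx evaluates to 1.78937e+08.
½[f(7) + f(32)] = ½[16807.0 + 3.35544e+07] = 1.67856e+07.
So far: 1.95723e+08.
Order-1 term: 1/12 · (5.24288e+06 − 12005.0) = 435906.
After k=1: 1.96159e+08.
Order-2 term: −1/720 · (61440.0 − 2940.00) = -81.2500.

S_2 ≈ 1.96159e+08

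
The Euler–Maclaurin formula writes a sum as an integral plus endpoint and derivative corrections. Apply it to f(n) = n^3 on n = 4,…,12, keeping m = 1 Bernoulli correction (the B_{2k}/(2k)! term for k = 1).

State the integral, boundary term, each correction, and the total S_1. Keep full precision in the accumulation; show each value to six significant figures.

S_1 ≈ 6048.00

The integral term ∫_4^12 x^3 dx = 5120.00.
Boundary: ½(f(4) + f(12)) = ½(64.0000 + 1728.00) = 896.000.
Integral + boundary = 6016.00.
k=1: B_{2}/(2)! × [f^{(1)}(12) − f^{(1)}(4)] = 1/12 × (432.000 − 48.0000) = 32.0000.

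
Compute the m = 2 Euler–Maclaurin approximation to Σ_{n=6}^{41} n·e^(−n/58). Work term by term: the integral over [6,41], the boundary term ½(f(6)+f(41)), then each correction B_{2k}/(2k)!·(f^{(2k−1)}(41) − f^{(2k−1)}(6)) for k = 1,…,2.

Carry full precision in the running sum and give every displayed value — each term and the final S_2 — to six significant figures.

S_2 ≈ 528.159

∫_6^41 x·e^(−x/58) dx evaluates to 515.399.
Endpoint term: (f(6) + f(41))/2 = (5.41034 + 20.2201)/2 = 12.8152.
So far: 528.214.
Correction k=1: B_{2}/2! · (f^{(1)}(41) − f^{(1)}(6)) = 1/12 · (0.144551 − 0.808441) = -0.0553242.
Partial sum through k=1: 528.159.
Correction k=2: B_{4}/4! · (f^{(3)}(41) − f^{(3)}(6)) = −1/720 · (0.000336176 − 0.000776423) = 6.11454e-07.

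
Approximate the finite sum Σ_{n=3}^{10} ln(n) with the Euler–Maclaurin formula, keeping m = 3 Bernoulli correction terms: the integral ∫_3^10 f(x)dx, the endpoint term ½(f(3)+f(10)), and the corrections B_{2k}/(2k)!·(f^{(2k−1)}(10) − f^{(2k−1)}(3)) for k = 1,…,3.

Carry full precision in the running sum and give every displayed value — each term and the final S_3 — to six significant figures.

S_3 ≈ 14.4113

∫_3^10 ln(x) dx evaluates to 12.7300.
Boundary: ½(f(3) + f(10)) = ½(1.09861 + 2.30259) = 1.70060.
Running total after boundary: 14.4306.
Correction k=1: B_{2}/2! · (f^{(1)}(10) − f^{(1)}(3)) = 1/12 · (0.100000 − 0.333333) = -0.0194444.
After k=1: 14.4112.
Correction k=2: B_{4}/4! · (f^{(3)}(10) − f^{(3)}(3)) = −1/720 · (0.00200000 − 0.0740741) = 0.000100103.
After k=2: 14.4113.
Correction k=3: B_{6}/6! · (f^{(5)}(10) − f^{(5)}(3)) = 1/30240 · (0.000240000 − 0.0987654) = -3.25812e-06.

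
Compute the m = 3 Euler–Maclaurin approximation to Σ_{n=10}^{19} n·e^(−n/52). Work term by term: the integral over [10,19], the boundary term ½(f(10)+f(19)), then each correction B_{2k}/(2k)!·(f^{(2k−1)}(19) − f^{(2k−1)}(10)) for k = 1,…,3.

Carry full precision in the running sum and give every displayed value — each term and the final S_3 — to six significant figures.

The integral term ∫_10^19 x·e^(−x/52) dx = 97.9823.
Boundary: ½(f(10) + f(19)) = ½(8.25053 + 13.1847) = 10.7176.
Integral + boundary = 108.700.
k=1: B_{2}/(2)! × [f^{(1)}(19) − f^{(1)}(10)] = 1/12 × (0.440378 − 0.666389) = -0.0188342.
Running total after k=1: 108.681.
k=2: B_{4}/(4)! × [f^{(3)}(19) − f^{(3)}(10)] = −1/720 × (0.000676123 − 0.000856692) = 2.50789e-07.
Running total after k=2: 108.681.
k=3: B_{6}/(6)! × [f^{(5)}(19) − f^{(5)}(10)] = 1/30240 × (4.39861e-07 − 5.42507e-07) = -3.39436e-12.

S_3 ≈ 108.681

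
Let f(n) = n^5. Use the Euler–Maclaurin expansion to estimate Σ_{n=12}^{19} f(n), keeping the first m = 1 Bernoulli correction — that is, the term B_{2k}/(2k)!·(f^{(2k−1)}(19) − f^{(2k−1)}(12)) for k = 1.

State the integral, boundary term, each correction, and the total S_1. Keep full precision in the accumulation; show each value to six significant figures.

S_1 ≈ 8.75144e+06

∫_12^19 x^5 dx evaluates to 7.34332e+06.
Boundary: ½(f(12) + f(19)) = ½(248832 + 2.47610e+06) = 1.36247e+06.
So far: 8.70578e+06.
Order-1 term: 1/12 · (651605 − 103680) = 45660.4.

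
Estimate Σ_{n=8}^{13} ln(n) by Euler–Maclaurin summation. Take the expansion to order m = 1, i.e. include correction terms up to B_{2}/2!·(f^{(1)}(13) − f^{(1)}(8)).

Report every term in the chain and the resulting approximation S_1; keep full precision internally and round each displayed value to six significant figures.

Integral: ∫_8^13 ln(x) dx = 11.7088.
Endpoint term: (f(8) + f(13))/2 = (2.07944 + 2.56495)/2 = 2.32220.
So far: 14.0310.
Order-1 term: 1/12 · (0.0769231 − 0.125000) = -0.00400641.

S_1 ≈ 14.0270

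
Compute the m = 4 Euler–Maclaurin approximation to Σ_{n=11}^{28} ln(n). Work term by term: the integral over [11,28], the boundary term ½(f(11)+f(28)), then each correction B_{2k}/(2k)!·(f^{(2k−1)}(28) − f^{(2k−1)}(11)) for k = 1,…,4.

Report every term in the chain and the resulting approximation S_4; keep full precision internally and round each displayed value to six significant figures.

∫_11^28 ln(x) dx evaluates to 49.9249.
Boundary: ½(f(11) + f(28)) = ½(2.39790 + 3.33220) = 2.86505.
Integral + boundary = 52.7899.
Order-1 term: 1/12 · (0.0357143 − 0.0909091) = -0.00459957.
After k=1: 52.7853.
Order-2 term: −1/720 · (9.11079e-05 − 0.00150263) = 1.96045e-06.
After k=2: 52.7853.
Order-3 term: 1/30240 · (1.39451e-06 − 0.000149021) = -4.88183e-09.
After k=3: 52.7853.
Order-4 term: −1/1209600 · (5.33613e-08 − 3.69474e-05) = 3.05010e-11.

S_4 ≈ 52.7853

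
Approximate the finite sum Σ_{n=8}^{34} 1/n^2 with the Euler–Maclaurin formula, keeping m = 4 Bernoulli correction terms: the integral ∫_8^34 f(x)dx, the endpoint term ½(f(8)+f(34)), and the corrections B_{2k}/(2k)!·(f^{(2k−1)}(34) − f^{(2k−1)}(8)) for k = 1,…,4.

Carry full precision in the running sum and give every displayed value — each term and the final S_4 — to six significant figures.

S_4 ≈ 0.104154

The integral term ∫_8^34 1/x^2 dx = 0.0955882.
½[f(8) + f(34)] = ½[0.0156250 + 0.000865052] = 0.00824503.
Running total after boundary: 0.103833.
Correction k=1: B_{2}/2! · (f^{(1)}(34) − f^{(1)}(8)) = 1/12 · (-5.08854e-05 − (-0.00390625)) = 0.000321280.
Running total after k=1: 0.104155.
Correction k=2: B_{4}/4! · (f^{(3)}(34) − f^{(3)}(8)) = −1/720 · (-5.28222e-07 − (-0.000732422)) = -1.01652e-06.
Running total after k=2: 0.104154.
Correction k=3: B_{6}/6! · (f^{(5)}(34) − f^{(5)}(8)) = 1/30240 · (-1.37082e-08 − (-0.000343323)) = 1.13528e-08.
Running total after k=3: 0.104154.
Correction k=4: B_{8}/8! · (f^{(7)}(34) − f^{(7)}(8)) = −1/1209600 · (-6.64065e-10 − (-0.000300407)) = -2.48352e-10.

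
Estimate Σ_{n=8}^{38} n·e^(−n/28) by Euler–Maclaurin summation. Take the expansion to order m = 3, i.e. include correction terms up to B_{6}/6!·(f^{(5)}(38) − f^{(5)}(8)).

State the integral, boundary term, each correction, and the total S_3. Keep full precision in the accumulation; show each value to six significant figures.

The integral term ∫_8^38 x·e^(−x/28) dx = 281.823.
Boundary: ½(f(8) + f(38)) = ½(6.01182 + 9.78102) = 7.89642.
Running total after boundary: 289.719.
Correction k=1: B_{2}/2! · (f^{(1)}(38) − f^{(1)}(8)) = 1/12 · (-0.0919268 − 0.536769) = -0.0523914.
After k=1: 289.667.
Correction k=2: B_{4}/4! · (f^{(3)}(38) − f^{(3)}(8)) = −1/720 · (0.000539367 − 0.00260169) = 2.86434e-06.
After k=2: 289.667.
Correction k=3: B_{6}/6! · (f^{(5)}(38) − f^{(5)}(8)) = 1/30240 · (1.52549e-06 − 5.76368e-06) = -1.40152e-10.

S_3 ≈ 289.667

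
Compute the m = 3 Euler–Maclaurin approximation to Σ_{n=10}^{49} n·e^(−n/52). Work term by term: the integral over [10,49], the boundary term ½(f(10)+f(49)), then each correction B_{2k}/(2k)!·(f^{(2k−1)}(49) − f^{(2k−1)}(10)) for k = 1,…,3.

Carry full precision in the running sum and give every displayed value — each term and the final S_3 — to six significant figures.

The integral term ∫_10^49 x·e^(−x/52) dx = 613.122.
Endpoint term: (f(10) + f(49))/2 = (8.25053 + 19.0966)/2 = 13.6736.
So far: 626.796.
Order-1 term: 1/12 · (0.0224843 − 0.666389) = -0.0536587.
After k=1: 626.742.
Order-2 term: −1/720 · (0.000296575 − 0.000856692) = 7.77940e-07.
After k=2: 626.742.
Order-3 term: 1/30240 · (2.16285e-07 − 5.42507e-07) = -1.07878e-11.

S_3 ≈ 626.742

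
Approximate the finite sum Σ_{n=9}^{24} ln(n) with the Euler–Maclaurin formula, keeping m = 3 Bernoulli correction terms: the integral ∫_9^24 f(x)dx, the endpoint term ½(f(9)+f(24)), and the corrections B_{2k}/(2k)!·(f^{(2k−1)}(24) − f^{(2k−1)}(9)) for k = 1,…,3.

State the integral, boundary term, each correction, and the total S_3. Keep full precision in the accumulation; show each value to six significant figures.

S_3 ≈ 44.1801

Integral: ∫_9^24 ln(x) dx = 41.4983.
Boundary: ½(f(9) + f(24)) = ½(2.19722 + 3.17805) = 2.68764.
Running total after boundary: 44.1859.
Correction k=1: B_{2}/2! · (f^{(1)}(24) − f^{(1)}(9)) = 1/12 · (0.0416667 − 0.111111) = -0.00578704.
Running total after k=1: 44.1801.
Correction k=2: B_{4}/4! · (f^{(3)}(24) − f^{(3)}(9)) = −1/720 · (0.000144676 − 0.00274348) = 3.60946e-06.
Running total after k=2: 44.1801.
Correction k=3: B_{6}/6! · (f^{(5)}(24) − f^{(5)}(9)) = 1/30240 · (3.01408e-06 − 0.000406442) = -1.33409e-08.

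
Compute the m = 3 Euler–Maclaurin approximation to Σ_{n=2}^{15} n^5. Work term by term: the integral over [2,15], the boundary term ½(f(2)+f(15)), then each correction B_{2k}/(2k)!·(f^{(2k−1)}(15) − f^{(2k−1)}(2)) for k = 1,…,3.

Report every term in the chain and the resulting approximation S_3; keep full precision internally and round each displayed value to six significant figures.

S_3 ≈ 2.29920e+06

Integral: ∫_2^15 x^5 dx = 1.89843e+06.
Endpoint term: (f(2) + f(15))/2 = (32.0000 + 759375)/2 = 379704.
Running total after boundary: 2.27813e+06.
Order-1 term: 1/12 · (253125 − 80.0000) = 21087.1.
After k=1: 2.29922e+06.
Order-2 term: −1/720 · (13500.0 − 240.000) = -18.4167.
After k=2: 2.29920e+06.
Order-3 term: 1/30240 · (120.000 − 120.000) = 0.00000.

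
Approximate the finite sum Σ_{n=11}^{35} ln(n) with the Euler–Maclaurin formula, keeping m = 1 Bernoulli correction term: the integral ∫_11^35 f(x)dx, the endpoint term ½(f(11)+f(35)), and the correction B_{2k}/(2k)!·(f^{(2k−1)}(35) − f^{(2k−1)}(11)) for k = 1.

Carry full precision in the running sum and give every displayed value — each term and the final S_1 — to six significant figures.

S_1 ≈ 77.0318

The integral term ∫_11^35 ln(x) dx = 74.0603.
Boundary: ½(f(11) + f(35)) = ½(2.39790 + 3.55535) = 2.97662.
So far: 77.0370.
k=1: B_{2}/(2)! × [f^{(1)}(35) − f^{(1)}(11)] = 1/12 × (0.0285714 − 0.0909091) = -0.00519481.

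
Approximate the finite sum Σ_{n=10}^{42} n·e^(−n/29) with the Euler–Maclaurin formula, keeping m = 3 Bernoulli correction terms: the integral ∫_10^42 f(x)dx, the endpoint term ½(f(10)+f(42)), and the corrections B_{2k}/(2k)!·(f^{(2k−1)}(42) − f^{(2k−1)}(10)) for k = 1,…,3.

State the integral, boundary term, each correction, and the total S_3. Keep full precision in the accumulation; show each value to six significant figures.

∫_10^42 x·e^(−x/29) dx evaluates to 317.322.
Endpoint term: (f(10) + f(42))/2 = (7.08342 + 9.86895)/2 = 8.47619.
Running total after boundary: 325.798.
Order-1 term: 1/12 · (-0.105334 − 0.464086) = -0.0474517.
Partial sum through k=1: 325.750.
Order-2 term: −1/720 · (0.000433551 − 0.00223635) = 2.50389e-06.
Partial sum through k=2: 325.750.
Order-3 term: 1/30240 · (1.17996e-06 − 4.66216e-06) = -1.15152e-10.

S_3 ≈ 325.750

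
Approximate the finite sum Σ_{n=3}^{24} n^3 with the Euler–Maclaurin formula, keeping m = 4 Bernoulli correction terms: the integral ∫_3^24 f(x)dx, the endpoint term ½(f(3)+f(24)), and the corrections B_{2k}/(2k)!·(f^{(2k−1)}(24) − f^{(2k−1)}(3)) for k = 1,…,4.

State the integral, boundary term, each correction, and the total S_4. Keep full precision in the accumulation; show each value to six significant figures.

S_4 ≈ 89991.0

The integral term ∫_3^24 x^3 dx = 82923.8.
Endpoint term: (f(3) + f(24))/2 = (27.0000 + 13824.0)/2 = 6925.50.
Integral + boundary = 89849.2.
Correction k=1: B_{2}/2! · (f^{(1)}(24) − f^{(1)}(3)) = 1/12 · (1728.00 − 27.0000) = 141.750.
Partial sum through k=1: 89991.0.
Correction k=2: B_{4}/4! · (f^{(3)}(24) − f^{(3)}(3)) = −1/720 · (6.00000 − 6.00000) = 0.00000.
Partial sum through k=2: 89991.0.
Correction k=3: B_{6}/6! · (f^{(5)}(24) − f^{(5)}(3)) = 1/30240 · (0.00000 − 0.00000) = 0.00000.
Partial sum through k=3: 89991.0.
Correction k=4: B_{8}/8! · (f^{(7)}(24) − f^{(7)}(3)) = −1/1209600 · (0.00000 − 0.00000) = 0.00000.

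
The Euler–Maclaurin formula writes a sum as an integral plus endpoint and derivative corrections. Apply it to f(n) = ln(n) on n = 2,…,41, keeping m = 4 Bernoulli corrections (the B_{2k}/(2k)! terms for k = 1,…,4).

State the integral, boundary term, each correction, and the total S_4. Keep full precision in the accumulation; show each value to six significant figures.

The integral term ∫_2^41 ln(x) dx = 111.870.
Endpoint term: (f(2) + f(41))/2 = (0.693147 + 3.71357)/2 = 2.20336.
Running total after boundary: 114.074.
k=1: B_{2}/(2)! × [f^{(1)}(41) − f^{(1)}(2)] = 1/12 × (0.0243902 − 0.500000) = -0.0396341.
After k=1: 114.034.
k=2: B_{4}/(4)! × [f^{(3)}(41) − f^{(3)}(2)] = −1/720 × (2.90187e-05 − 0.250000) = 0.000347182.
After k=2: 114.034.
k=3: B_{6}/(6)! × [f^{(5)}(41) − f^{(5)}(2)] = 1/30240 × (2.07153e-07 − 0.750000) = -2.48016e-05.
After k=3: 114.034.
k=4: B_{8}/(8)! × [f^{(7)}(41) − f^{(7)}(2)] = −1/1209600 × (3.69697e-09 − 5.62500) = 4.65030e-06.

S_4 ≈ 114.034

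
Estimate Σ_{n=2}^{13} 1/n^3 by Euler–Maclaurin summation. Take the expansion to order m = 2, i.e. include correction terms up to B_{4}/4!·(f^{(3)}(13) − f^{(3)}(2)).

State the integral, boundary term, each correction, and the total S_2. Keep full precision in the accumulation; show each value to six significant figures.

The integral term ∫_2^13 1/x^3 dx = 0.122041.
Endpoint term: (f(2) + f(13))/2 = (0.125000 + 0.000455166)/2 = 0.0627276.
Integral + boundary = 0.184769.
Order-1 term: 1/12 · (-0.000105038 − (-0.187500)) = 0.0156162.
Partial sum through k=1: 0.200385.
Order-2 term: −1/720 · (-1.24306e-05 − (-0.937500)) = -0.00130207.

S_2 ≈ 0.199083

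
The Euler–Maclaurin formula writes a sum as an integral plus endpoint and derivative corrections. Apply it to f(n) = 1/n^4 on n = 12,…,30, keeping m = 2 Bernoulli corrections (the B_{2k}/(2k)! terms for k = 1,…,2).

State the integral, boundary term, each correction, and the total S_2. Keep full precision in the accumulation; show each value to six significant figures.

S_2 ≈ 0.000206607

Integral: ∫_12^30 1/x^4 dx = 0.000180556.
Boundary: ½(f(12) + f(30)) = ½(4.82253e-05 + 1.23457e-06) = 2.47299e-05.
Integral + boundary = 0.000205285.
Order-1 term: 1/12 · (-1.64609e-07 − (-1.60751e-05)) = 1.32587e-06.
Partial sum through k=1: 0.000206611.
Order-2 term: −1/720 · (-5.48697e-09 − (-3.34898e-06)) = -4.64374e-09.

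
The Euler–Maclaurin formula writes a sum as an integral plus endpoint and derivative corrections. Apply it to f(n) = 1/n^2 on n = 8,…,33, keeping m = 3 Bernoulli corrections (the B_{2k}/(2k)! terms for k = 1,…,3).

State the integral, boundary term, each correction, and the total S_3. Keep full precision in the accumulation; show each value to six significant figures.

S_3 ≈ 0.103288

∫_8^33 1/x^2 dx evaluates to 0.0946970.
Boundary: ½(f(8) + f(33)) = ½(0.0156250 + 0.000918274) = 0.00827164.
Integral + boundary = 0.102969.
Order-1 term: 1/12 · (-5.56529e-05 − (-0.00390625)) = 0.000320883.
Partial sum through k=1: 0.103289.
Order-2 term: −1/720 · (-6.13256e-07 − (-0.000732422)) = -1.01640e-06.
Partial sum through k=2: 0.103288.
Order-3 term: 1/30240 · (-1.68941e-08 − (-0.000343323)) = 1.13527e-08.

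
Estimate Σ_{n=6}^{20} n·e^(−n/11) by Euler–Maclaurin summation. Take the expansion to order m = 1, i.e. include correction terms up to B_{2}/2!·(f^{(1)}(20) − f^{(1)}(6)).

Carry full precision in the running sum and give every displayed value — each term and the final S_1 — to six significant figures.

∫_6^20 x·e^(−x/11) dx evaluates to 53.0298.
Boundary: ½(f(6) + f(20)) = ½(3.47747 + 3.24641) = 3.36194.
Running total after boundary: 56.3918.
Order-1 term: 1/12 · (-0.132808 − 0.263445) = -0.0330210.

S_1 ≈ 56.3587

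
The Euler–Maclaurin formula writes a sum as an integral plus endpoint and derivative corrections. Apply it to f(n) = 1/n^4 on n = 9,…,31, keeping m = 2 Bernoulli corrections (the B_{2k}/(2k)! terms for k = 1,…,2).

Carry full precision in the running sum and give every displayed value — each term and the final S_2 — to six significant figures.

Integral: ∫_9^31 1/x^4 dx = 0.000446058.
Boundary: ½(f(9) + f(31)) = ½(0.000152416 + 1.08281e-06) = 7.67493e-05.
So far: 0.000522808.
k=1: B_{2}/(2)! × [f^{(1)}(31) − f^{(1)}(9)] = 1/12 × (-1.39718e-07 − (-6.77404e-05)) = 5.63339e-06.
After k=1: 0.000528441.
k=2: B_{4}/(4)! × [f^{(3)}(31) − f^{(3)}(9)] = −1/720 × (-4.36164e-09 − (-2.50890e-05)) = -3.48398e-08.

S_2 ≈ 0.000528406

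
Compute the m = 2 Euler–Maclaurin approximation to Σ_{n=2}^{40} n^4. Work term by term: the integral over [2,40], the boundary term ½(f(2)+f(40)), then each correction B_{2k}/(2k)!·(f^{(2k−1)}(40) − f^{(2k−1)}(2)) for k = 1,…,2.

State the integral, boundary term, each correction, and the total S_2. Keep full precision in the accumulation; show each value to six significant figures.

∫_2^40 x^4 dx evaluates to 2.04800e+07.
Boundary: ½(f(2) + f(40)) = ½(16.0000 + 2.56000e+06) = 1.28001e+06.
So far: 2.17600e+07.
k=1: B_{2}/(2)! × [f^{(1)}(40) − f^{(1)}(2)] = 1/12 × (256000 − 32.0000) = 21330.7.
Running total after k=1: 2.17813e+07.
k=2: B_{4}/(4)! × [f^{(3)}(40) − f^{(3)}(2)] = −1/720 × (960.000 − 48.0000) = -1.26667.

S_2 ≈ 2.17813e+07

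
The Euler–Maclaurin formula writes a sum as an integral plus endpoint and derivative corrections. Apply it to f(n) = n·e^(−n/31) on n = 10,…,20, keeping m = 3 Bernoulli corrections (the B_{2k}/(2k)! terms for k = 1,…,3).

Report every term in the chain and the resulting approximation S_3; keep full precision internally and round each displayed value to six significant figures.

∫_10^20 x·e^(−x/31) dx evaluates to 91.1990.
Boundary: ½(f(10) + f(20)) = ½(7.24278 + 10.4916) = 8.86717.
So far: 100.066.
Correction k=1: B_{2}/2! · (f^{(1)}(20) − f^{(1)}(10)) = 1/12 · (0.186141 − 0.490640) = -0.0253749.
Running total after k=1: 100.041.
Correction k=2: B_{4}/4! · (f^{(3)}(20) − f^{(3)}(10)) = −1/720 · (0.00128543 − 0.00201789) = 1.01731e-06.
Running total after k=2: 100.041.
Correction k=3: B_{6}/6! · (f^{(5)}(20) − f^{(5)}(10)) = 1/30240 · (2.47363e-06 − 3.66830e-06) = -3.95061e-11.

S_3 ≈ 100.041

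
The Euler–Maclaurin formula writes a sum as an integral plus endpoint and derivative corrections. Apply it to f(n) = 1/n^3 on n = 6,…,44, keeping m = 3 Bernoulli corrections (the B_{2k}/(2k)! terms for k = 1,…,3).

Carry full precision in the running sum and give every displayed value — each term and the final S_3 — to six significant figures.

S_3 ≈ 0.0161424

∫_6^44 1/x^3 dx evaluates to 0.0136306.
Endpoint term: (f(6) + f(44))/2 = (0.00462963 + 1.17393e-05)/2 = 0.00232068.
Running total after boundary: 0.0159513.
Order-1 term: 1/12 · (-8.00406e-07 − (-0.00231481)) = 0.000192835.
Partial sum through k=1: 0.0161441.
Order-2 term: −1/720 · (-8.26866e-09 − (-0.00128601)) = -1.78611e-06.
Partial sum through k=2: 0.0161424.
Order-3 term: 1/30240 · (-1.79382e-10 − (-0.00150034)) = 4.96145e-08.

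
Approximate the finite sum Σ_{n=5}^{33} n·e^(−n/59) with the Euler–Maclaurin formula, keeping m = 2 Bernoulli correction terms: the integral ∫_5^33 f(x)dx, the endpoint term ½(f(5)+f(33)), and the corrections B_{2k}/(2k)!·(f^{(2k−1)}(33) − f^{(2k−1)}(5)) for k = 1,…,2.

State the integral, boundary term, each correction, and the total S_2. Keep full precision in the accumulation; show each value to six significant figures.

Integral: ∫_5^33 x·e^(−x/59) dx = 366.559.
Endpoint term: (f(5) + f(33))/2 = (4.59373 + 18.8627)/2 = 11.7282.
So far: 378.287.
Correction k=1: B_{2}/2! · (f^{(1)}(33) − f^{(1)}(5)) = 1/12 · (0.251890 − 0.840886) = -0.0490830.
Partial sum through k=1: 378.238.
Correction k=2: B_{4}/4! · (f^{(3)}(33) − f^{(3)}(5)) = −1/720 · (0.000400771 − 0.000769428) = 5.12024e-07.

S_2 ≈ 378.238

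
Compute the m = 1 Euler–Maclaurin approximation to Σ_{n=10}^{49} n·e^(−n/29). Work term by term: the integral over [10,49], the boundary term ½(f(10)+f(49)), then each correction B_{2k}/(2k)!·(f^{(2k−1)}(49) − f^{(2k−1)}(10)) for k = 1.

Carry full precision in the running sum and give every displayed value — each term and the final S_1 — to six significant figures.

Integral: ∫_10^49 x·e^(−x/29) dx = 383.608.
Boundary: ½(f(10) + f(49)) = ½(7.08342 + 9.04457) = 8.06400.
Integral + boundary = 391.672.
Correction k=1: B_{2}/2! · (f^{(1)}(49) − f^{(1)}(10)) = 1/12 · (-0.127299 − 0.464086) = -0.0492821.

S_1 ≈ 391.623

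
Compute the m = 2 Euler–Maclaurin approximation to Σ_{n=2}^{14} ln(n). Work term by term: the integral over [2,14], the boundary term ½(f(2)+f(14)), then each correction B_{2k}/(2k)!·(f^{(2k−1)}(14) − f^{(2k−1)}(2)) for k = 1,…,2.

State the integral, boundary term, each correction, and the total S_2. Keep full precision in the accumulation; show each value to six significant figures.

S_2 ≈ 25.1912

Integral: ∫_2^14 ln(x) dx = 23.5605.
½[f(2) + f(14)] = ½[0.693147 + 2.63906] = 1.66610.
Running total after boundary: 25.2266.
Order-1 term: 1/12 · (0.0714286 − 0.500000) = -0.0357143.
After k=1: 25.1909.
Order-2 term: −1/720 · (0.000728863 − 0.250000) = 0.000346210.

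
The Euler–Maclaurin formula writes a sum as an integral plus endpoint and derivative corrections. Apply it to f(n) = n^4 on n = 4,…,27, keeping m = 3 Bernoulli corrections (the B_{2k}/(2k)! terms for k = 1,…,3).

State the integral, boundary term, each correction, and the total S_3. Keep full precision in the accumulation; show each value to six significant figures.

S_3 ≈ 3.14196e+06

∫_4^27 x^4 dx evaluates to 2.86958e+06.
½[f(4) + f(27)] = ½[256.000 + 531441] = 265848.
Running total after boundary: 3.13543e+06.
Order-1 term: 1/12 · (78732.0 − 256.000) = 6539.67.
Partial sum through k=1: 3.14196e+06.
Order-2 term: −1/720 · (648.000 − 96.0000) = -0.766667.
Partial sum through k=2: 3.14196e+06.
Order-3 term: 1/30240 · (0.00000 − 0.00000) = 0.00000.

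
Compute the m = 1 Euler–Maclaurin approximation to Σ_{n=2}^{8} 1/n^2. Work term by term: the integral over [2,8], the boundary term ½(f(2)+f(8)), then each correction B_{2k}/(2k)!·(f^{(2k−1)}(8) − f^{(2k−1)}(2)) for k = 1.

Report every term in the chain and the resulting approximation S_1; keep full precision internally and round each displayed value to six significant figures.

S_1 ≈ 0.528320

Integral: ∫_2^8 1/x^2 dx = 0.375000.
½[f(2) + f(8)] = ½[0.250000 + 0.0156250] = 0.132812.
So far: 0.507812.
k=1: B_{2}/(2)! × [f^{(1)}(8) − f^{(1)}(2)] = 1/12 × (-0.00390625 − (-0.250000)) = 0.0205078.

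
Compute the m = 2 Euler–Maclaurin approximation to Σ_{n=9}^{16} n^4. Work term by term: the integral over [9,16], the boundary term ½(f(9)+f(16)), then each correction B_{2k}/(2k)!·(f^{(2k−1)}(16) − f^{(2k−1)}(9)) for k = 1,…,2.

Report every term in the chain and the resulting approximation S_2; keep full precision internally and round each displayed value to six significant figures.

The integral term ∫_9^16 x^4 dx = 197905.
Endpoint term: (f(9) + f(16))/2 = (6561.00 + 65536.0)/2 = 36048.5.
Integral + boundary = 233954.
Order-1 term: 1/12 · (16384.0 − 2916.00) = 1122.33.
Running total after k=1: 235076.
Order-2 term: −1/720 · (384.000 − 216.000) = -0.233333.

S_2 ≈ 235076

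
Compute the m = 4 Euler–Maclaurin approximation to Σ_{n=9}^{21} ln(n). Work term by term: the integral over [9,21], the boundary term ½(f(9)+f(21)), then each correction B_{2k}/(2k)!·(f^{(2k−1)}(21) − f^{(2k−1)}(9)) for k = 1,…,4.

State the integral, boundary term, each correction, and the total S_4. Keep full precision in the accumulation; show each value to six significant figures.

S_4 ≈ 34.7755

Integral: ∫_9^21 ln(x) dx = 32.1599.
½[f(9) + f(21)] = ½[2.19722 + 3.04452] = 2.62087.
So far: 34.7808.
Order-1 term: 1/12 · (0.0476190 − 0.111111) = -0.00529101.
Partial sum through k=1: 34.7755.
Order-2 term: −1/720 · (0.000215959 − 0.00274348) = 3.51045e-06.
Partial sum through k=2: 34.7755.
Order-3 term: 1/30240 · (5.87645e-06 − 0.000406442) = -1.32462e-08.
Partial sum through k=3: 34.7755.
Order-4 term: −1/1209600 · (3.99758e-07 − 0.000150534) = 1.24119e-10.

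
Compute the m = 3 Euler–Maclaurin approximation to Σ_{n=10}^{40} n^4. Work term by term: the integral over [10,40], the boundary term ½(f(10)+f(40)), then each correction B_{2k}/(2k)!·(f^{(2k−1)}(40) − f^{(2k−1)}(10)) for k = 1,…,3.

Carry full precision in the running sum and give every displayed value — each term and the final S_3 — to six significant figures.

Integral: ∫_10^40 x^4 dx = 2.04600e+07.
½[f(10) + f(40)] = ½[10000.0 + 2.56000e+06] = 1.28500e+06.
Integral + boundary = 2.17450e+07.
Order-1 term: 1/12 · (256000 − 4000.00) = 21000.0.
After k=1: 2.17660e+07.
Order-2 term: −1/720 · (960.000 − 240.000) = -1.00000.
After k=2: 2.17660e+07.
Order-3 term: 1/30240 · (0.00000 − 0.00000) = 0.00000.

S_3 ≈ 2.17660e+07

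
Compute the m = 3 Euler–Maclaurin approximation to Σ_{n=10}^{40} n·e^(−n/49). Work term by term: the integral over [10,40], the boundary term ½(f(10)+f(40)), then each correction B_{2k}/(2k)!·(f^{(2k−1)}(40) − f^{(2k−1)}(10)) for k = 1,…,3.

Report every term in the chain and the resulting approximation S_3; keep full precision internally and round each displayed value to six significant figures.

The integral term ∫_10^40 x·e^(−x/49) dx = 429.518.
Endpoint term: (f(10) + f(40))/2 = (8.15396 + 17.6821)/2 = 12.9180.
Running total after boundary: 442.436.
Correction k=1: B_{2}/2! · (f^{(1)}(40) − f^{(1)}(10)) = 1/12 · (0.0811933 − 0.648988) = -0.0473163.
Partial sum through k=1: 442.389.
Correction k=2: B_{4}/4! · (f^{(3)}(40) − f^{(3)}(10)) = −1/720 · (0.000402040 − 0.000949513) = 7.60379e-07.
Partial sum through k=2: 442.389.
Correction k=3: B_{6}/6! · (f^{(5)}(40) − f^{(5)}(10)) = 1/30240 · (3.20810e-07 − 6.78353e-07) = -1.18235e-11.

S_3 ≈ 442.389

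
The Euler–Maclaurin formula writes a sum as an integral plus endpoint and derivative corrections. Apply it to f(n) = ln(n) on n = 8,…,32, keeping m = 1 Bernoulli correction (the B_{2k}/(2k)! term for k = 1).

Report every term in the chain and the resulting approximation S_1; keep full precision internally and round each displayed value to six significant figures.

∫_8^32 ln(x) dx evaluates to 70.2680.
Boundary: ½(f(8) + f(32)) = ½(2.07944 + 3.46574) = 2.77259.
So far: 73.0406.
k=1: B_{2}/(2)! × [f^{(1)}(32) − f^{(1)}(8)] = 1/12 × (0.0312500 − 0.125000) = -0.00781250.

S_1 ≈ 73.0328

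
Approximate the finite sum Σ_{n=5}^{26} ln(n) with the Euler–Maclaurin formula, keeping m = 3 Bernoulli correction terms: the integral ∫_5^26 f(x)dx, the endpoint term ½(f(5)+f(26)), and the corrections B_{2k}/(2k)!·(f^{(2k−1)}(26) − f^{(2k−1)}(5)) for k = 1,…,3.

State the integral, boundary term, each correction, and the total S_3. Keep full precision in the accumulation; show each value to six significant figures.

S_3 ≈ 58.0836

Integral: ∫_5^26 ln(x) dx = 55.6633.
Endpoint term: (f(5) + f(26))/2 = (1.60944 + 3.25810)/2 = 2.43377.
So far: 58.0971.
Order-1 term: 1/12 · (0.0384615 − 0.200000) = -0.0134615.
Running total after k=1: 58.0836.
Order-2 term: −1/720 · (0.000113792 − 0.0160000) = 2.20642e-05.
Running total after k=2: 58.0836.
Order-3 term: 1/30240 · (2.01997e-06 − 0.00768000) = -2.53901e-07.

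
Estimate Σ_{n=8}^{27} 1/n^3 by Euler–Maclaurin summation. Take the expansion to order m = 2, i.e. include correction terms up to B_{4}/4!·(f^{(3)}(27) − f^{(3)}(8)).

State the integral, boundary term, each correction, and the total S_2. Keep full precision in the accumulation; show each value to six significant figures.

S_2 ≈ 0.00818884

The integral term ∫_8^27 1/x^3 dx = 0.00712663.
Endpoint term: (f(8) + f(27))/2 = (0.00195312 + 5.08053e-05)/2 = 0.00100197.
So far: 0.00812859.
k=1: B_{2}/(2)! × [f^{(1)}(27) − f^{(1)}(8)] = 1/12 × (-5.64503e-06 − (-0.000732422)) = 6.05647e-05.
Running total after k=1: 0.00818916.
k=2: B_{4}/(4)! × [f^{(3)}(27) − f^{(3)}(8)] = −1/720 × (-1.54870e-07 − (-0.000228882)) = -3.17676e-07.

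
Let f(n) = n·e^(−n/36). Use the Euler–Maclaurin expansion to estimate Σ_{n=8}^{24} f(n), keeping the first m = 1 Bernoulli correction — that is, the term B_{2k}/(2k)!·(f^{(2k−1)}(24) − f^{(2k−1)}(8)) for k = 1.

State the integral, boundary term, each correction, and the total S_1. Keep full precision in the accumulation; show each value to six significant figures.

∫_8^24 x·e^(−x/36) dx evaluates to 159.387.
Endpoint term: (f(8) + f(24))/2 = (6.40590 + 12.3220)/2 = 9.36396.
Running total after boundary: 168.751.
Correction k=1: B_{2}/2! · (f^{(1)}(24) − f^{(1)}(8)) = 1/12 · (0.171139 − 0.622796) = -0.0376381.

S_1 ≈ 168.713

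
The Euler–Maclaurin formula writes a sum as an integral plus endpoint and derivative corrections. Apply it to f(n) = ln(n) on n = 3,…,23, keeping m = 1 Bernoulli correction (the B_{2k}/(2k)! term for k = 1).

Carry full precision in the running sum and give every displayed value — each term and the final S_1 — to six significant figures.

Integral: ∫_3^23 ln(x) dx = 48.8205.
½[f(3) + f(23)] = ½[1.09861 + 3.13549] = 2.11705.
So far: 50.9376.
k=1: B_{2}/(2)! × [f^{(1)}(23) − f^{(1)}(3)] = 1/12 × (0.0434783 − 0.333333) = -0.0241546.

S_1 ≈ 50.9134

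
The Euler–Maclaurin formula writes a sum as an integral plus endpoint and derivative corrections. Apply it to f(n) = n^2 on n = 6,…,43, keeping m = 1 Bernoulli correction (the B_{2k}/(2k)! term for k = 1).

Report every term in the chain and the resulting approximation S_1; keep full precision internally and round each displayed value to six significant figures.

S_1 ≈ 27379.0

The integral term ∫_6^43 x^2 dx = 26430.3.
Boundary: ½(f(6) + f(43)) = ½(36.0000 + 1849.00) = 942.500.
Integral + boundary = 27372.8.
k=1: B_{2}/(2)! × [f^{(1)}(43) − f^{(1)}(6)] = 1/12 × (86.0000 − 12.0000) = 6.16667.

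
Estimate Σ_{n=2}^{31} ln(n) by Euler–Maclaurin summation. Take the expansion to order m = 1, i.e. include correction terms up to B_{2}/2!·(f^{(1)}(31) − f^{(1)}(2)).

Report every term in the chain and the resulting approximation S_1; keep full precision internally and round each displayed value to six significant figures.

The integral term ∫_2^31 ln(x) dx = 76.0673.
½[f(2) + f(31)] = ½[0.693147 + 3.43399] = 2.06357.
Running total after boundary: 78.1309.
Order-1 term: 1/12 · (0.0322581 − 0.500000) = -0.0389785.

S_1 ≈ 78.0919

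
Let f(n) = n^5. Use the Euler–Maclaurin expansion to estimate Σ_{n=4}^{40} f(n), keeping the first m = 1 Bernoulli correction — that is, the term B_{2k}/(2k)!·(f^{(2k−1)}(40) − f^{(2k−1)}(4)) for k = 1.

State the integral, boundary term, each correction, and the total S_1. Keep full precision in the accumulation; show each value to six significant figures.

∫_4^40 x^5 dx evaluates to 6.82666e+08.
Boundary: ½(f(4) + f(40)) = ½(1024.00 + 1.02400e+08) = 5.12005e+07.
Running total after boundary: 7.33866e+08.
Order-1 term: 1/12 · (1.28000e+07 − 1280.00) = 1.06656e+06.

S_1 ≈ 7.34933e+08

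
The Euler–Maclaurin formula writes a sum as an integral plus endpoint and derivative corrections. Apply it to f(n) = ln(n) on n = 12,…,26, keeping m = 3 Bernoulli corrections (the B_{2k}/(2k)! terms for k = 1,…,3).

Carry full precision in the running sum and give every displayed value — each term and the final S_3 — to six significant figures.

The integral term ∫_12^26 ln(x) dx = 40.8916.
Boundary: ½(f(12) + f(26)) = ½(2.48491 + 3.25810) = 2.87150.
So far: 43.7631.
k=1: B_{2}/(2)! × [f^{(1)}(26) − f^{(1)}(12)] = 1/12 × (0.0384615 − 0.0833333) = -0.00373932.
Partial sum through k=1: 43.7594.
k=2: B_{4}/(4)! × [f^{(3)}(26) − f^{(3)}(12)] = −1/720 × (0.000113792 − 0.00115741) = 1.44947e-06.
Partial sum through k=2: 43.7594.
k=3: B_{6}/(6)! × [f^{(5)}(26) − f^{(5)}(12)] = 1/30240 × (2.01997e-06 − 9.64506e-05) = -3.12271e-09.

S_3 ≈ 43.7594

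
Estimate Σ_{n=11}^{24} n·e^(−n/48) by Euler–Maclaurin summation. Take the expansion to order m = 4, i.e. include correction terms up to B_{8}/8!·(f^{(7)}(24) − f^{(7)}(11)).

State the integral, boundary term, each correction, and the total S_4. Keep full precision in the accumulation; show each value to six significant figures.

Integral: ∫_11^24 x·e^(−x/48) dx = 155.825.
Boundary: ½(f(11) + f(24)) = ½(8.74716 + 14.5567) = 11.6519.
So far: 167.477.
k=1: B_{2}/(2)! × [f^{(1)}(24) − f^{(1)}(11)] = 1/12 × (0.303265 − 0.612964) = -0.0258082.
After k=1: 167.451.
k=2: B_{4}/(4)! × [f^{(3)}(24) − f^{(3)}(11)] = −1/720 × (0.000658128 − 0.000956318) = 4.14152e-07.
After k=2: 167.451.
k=3: B_{6}/(6)! × [f^{(5)}(24) − f^{(5)}(11)] = 1/30240 × (5.14162e-07 − 7.14667e-07) = -6.63043e-12.
After k=3: 167.451.
k=4: B_{8}/(8)! × [f^{(7)}(24) − f^{(7)}(11)] = −1/1209600 × (3.22343e-10 − 4.40219e-10) = 9.74502e-17.

S_4 ≈ 167.451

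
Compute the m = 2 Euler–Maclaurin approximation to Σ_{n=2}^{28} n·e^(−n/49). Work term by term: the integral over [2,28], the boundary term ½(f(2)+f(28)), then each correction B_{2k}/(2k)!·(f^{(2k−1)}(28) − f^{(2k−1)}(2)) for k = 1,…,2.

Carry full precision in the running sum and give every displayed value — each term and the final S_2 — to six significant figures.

S_2 ≈ 277.182

The integral term ∫_2^28 x·e^(−x/49) dx = 268.372.
Boundary: ½(f(2) + f(28)) = ½(1.92001 + 15.8121) = 8.86606.
So far: 277.238.
k=1: B_{2}/(2)! × [f^{(1)}(28) − f^{(1)}(2)] = 1/12 × (0.242022 − 0.920822) = -0.0565666.
Running total after k=1: 277.182.
k=2: B_{4}/(4)! × [f^{(3)}(28) − f^{(3)}(2)] = −1/720 × (0.000571203 − 0.00118319) = 8.49978e-07.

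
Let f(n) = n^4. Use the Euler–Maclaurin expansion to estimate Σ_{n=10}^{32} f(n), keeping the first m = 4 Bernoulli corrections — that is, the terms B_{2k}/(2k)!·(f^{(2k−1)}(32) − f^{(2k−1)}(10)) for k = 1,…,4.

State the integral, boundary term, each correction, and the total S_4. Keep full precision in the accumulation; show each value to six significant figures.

Integral: ∫_10^32 x^4 dx = 6.69089e+06.
½[f(10) + f(32)] = ½[10000.0 + 1.04858e+06] = 529288.
So far: 7.22017e+06.
Order-1 term: 1/12 · (131072 − 4000.00) = 10589.3.
Partial sum through k=1: 7.23076e+06.
Order-2 term: −1/720 · (768.000 − 240.000) = -0.733333.
Partial sum through k=2: 7.23076e+06.
Order-3 term: 1/30240 · (0.00000 − 0.00000) = 0.00000.
Partial sum through k=3: 7.23076e+06.
Order-4 term: −1/1209600 · (0.00000 − 0.00000) = 0.00000.

S_4 ≈ 7.23076e+06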